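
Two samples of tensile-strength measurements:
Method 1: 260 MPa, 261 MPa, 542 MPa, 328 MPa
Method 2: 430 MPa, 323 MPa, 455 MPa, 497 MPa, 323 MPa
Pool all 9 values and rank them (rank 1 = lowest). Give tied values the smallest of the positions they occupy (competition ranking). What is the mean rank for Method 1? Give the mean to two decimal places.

Sorted (ascending): 260, 261, 323, 323, 328, 430, 455, 497, 542
The 2 values of 323 occupy positions 3–4 → each gets rank 3.
Method 1 values → pooled ranks: 260→1, 261→2, 542→9, 328→5
Mean rank = (1 + 2 + 9 + 5) / 4 = 4.25

4.25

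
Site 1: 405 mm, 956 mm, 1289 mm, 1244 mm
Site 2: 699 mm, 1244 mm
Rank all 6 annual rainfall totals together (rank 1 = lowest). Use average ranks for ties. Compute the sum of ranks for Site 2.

Sorted (ascending): 405, 699, 956, 1244, 1244, 1289
The 2 values of 1244 occupy positions 4–5 → average rank (4+5)/2 = 4.5.
Site 2 values → pooled ranks: 699→2, 1244→4.5
Rank sum = 2 + 4.5 = 6.5

6.5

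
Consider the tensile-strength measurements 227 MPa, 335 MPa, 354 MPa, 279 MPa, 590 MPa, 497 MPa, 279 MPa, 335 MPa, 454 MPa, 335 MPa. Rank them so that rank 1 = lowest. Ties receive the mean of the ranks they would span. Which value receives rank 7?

Sorted (ascending): 227, 279, 279, 335, 335, 335, 354, 454, 497, 590
The 2 values of 279 occupy positions 2–3 → average rank (2+3)/2 = 2.5.
The 3 values of 335 occupy positions 4–6 → average rank 5.
Rank 7 → value 354.

354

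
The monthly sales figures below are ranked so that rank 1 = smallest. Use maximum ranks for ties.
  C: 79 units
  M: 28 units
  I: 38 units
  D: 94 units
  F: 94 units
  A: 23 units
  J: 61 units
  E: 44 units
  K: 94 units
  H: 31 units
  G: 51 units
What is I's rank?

4

Sorted (ascending): 23, 28, 31, 38, 44, 51, 61, 79, 94, 94, 94
The 3 values of 94 occupy positions 9–11 → each gets rank 11.
I has value 38 units → rank 4.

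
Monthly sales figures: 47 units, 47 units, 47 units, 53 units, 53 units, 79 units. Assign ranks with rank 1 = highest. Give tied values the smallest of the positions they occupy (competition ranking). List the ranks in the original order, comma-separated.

Sorted (descending): 79, 53, 53, 47, 47, 47
The 2 values of 53 occupy positions 2–3 → each gets rank 2.
The 3 values of 47 occupy positions 4–6 → each gets rank 4.

4, 4, 4, 2, 2, 1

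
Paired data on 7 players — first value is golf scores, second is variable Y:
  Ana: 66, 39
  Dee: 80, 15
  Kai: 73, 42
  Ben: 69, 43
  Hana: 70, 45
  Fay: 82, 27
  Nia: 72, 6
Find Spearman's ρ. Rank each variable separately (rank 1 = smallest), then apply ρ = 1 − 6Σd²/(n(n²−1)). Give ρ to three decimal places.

-0.464

Ranks of variable 1: 1, 6, 5, 2, 3, 7, 4
Ranks of variable 2: 4, 2, 5, 6, 7, 3, 1
d = r₁ − r₂: -3, 4, 0, -4, -4, 4, 3
d²: 9, 16, 0, 16, 16, 16, 9; Σd² = 82
ρ = 1 − 6·82/(7·48) = 1 − 492/336 = -0.464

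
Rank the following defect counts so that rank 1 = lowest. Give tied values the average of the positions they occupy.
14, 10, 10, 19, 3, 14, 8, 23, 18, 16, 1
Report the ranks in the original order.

Sorted (ascending): 1, 3, 8, 10, 10, 14, 14, 16, 18, 19, 23
The 2 values of 10 occupy positions 4–5 → average rank (4+5)/2 = 4.5.
The 2 values of 14 occupy positions 6–7 → average rank (6+7)/2 = 6.5.

6.5, 4.5, 4.5, 10, 2, 6.5, 3, 11, 9, 8, 1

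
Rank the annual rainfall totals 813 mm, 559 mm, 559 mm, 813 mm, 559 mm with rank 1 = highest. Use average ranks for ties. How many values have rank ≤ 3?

2

Sorted (descending): 813, 813, 559, 559, 559
The 2 values of 813 occupy positions 1–2 → average rank (1+2)/2 = 1.5.
The 3 values of 559 occupy positions 3–5 → average rank 4.
Ranks ≤ 3: {1.5, 1.5} → 2 values.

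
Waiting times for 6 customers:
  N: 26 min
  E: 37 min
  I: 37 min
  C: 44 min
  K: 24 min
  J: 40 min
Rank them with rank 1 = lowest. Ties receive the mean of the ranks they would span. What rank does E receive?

3.5

Sorted (ascending): 24, 26, 37, 37, 40, 44
The 2 values of 37 occupy positions 3–4 → average rank (3+4)/2 = 3.5.
E has value 37 min → rank 3.5.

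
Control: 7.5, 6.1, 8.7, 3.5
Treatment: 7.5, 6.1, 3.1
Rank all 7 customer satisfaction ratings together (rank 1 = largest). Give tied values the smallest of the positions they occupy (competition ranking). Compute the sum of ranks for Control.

13

Sorted (descending): 8.7, 7.5, 7.5, 6.1, 6.1, 3.5, 3.1
The 2 values of 7.5 occupy positions 2–3 → each gets rank 2.
The 2 values of 6.1 occupy positions 4–5 → each gets rank 4.
Control values → pooled ranks: 7.5→2, 6.1→4, 8.7→1, 3.5→6
Rank sum = 2 + 4 + 1 + 6 = 13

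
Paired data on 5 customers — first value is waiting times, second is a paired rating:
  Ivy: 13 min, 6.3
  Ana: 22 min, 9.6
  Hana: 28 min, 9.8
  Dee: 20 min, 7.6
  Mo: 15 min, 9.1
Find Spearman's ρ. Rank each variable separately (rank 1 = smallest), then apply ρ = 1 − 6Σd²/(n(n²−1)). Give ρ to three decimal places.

Ranks of variable 1: 1, 4, 5, 3, 2
Ranks of variable 2: 1, 4, 5, 2, 3
d = r₁ − r₂: 0, 0, 0, 1, -1
d²: 0, 0, 0, 1, 1; Σd² = 2
ρ = 1 − 6·2/(5·24) = 1 − 12/120 = 0.900

0.900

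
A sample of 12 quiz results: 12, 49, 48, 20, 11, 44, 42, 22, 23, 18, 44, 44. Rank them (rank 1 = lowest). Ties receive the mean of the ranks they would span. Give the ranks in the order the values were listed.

2, 12, 11, 4, 1, 9, 7, 5, 6, 3, 9, 9

Sorted (ascending): 11, 12, 18, 20, 22, 23, 42, 44, 44, 44, 48, 49
The 3 values of 44 occupy positions 8–10 → average rank 9.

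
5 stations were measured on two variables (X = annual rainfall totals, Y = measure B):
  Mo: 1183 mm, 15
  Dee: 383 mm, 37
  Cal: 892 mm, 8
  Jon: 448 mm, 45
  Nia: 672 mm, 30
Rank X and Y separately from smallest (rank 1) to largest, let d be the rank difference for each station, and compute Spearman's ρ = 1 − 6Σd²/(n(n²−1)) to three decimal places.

Ranks of variable 1: 5, 1, 4, 2, 3
Ranks of variable 2: 2, 4, 1, 5, 3
d = r₁ − r₂: 3, -3, 3, -3, 0
d²: 9, 9, 9, 9, 0; Σd² = 36
ρ = 1 − 6·36/(5·24) = 1 − 216/120 = -0.800

-0.800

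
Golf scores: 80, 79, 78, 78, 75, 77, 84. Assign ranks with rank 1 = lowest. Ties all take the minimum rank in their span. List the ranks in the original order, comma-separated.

6, 5, 3, 3, 1, 2, 7

Sorted (ascending): 75, 77, 78, 78, 79, 80, 84
The 2 values of 78 occupy positions 3–4 → each gets rank 3.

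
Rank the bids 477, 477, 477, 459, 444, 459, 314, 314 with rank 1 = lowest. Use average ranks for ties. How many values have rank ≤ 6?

Sorted (ascending): 314, 314, 444, 459, 459, 477, 477, 477
The 2 values of 314 occupy positions 1–2 → average rank (1+2)/2 = 1.5.
The 2 values of 459 occupy positions 4–5 → average rank (4+5)/2 = 4.5.
The 3 values of 477 occupy positions 6–8 → average rank 7.
Ranks ≤ 6: {1.5, 1.5, 3, 4.5, 4.5} → 5 values.

5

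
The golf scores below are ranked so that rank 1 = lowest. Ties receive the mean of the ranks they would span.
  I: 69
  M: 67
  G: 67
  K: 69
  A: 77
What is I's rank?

3.5

Sorted (ascending): 67, 67, 69, 69, 77
The 2 values of 67 occupy positions 1–2 → average rank (1+2)/2 = 1.5.
The 2 values of 69 occupy positions 3–4 → average rank (3+4)/2 = 3.5.
I has value 69 → rank 3.5.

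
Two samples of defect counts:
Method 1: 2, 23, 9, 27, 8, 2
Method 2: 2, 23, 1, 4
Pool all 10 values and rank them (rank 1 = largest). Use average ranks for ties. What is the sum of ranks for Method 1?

Sorted (descending): 27, 23, 23, 9, 8, 4, 2, 2, 2, 1
The 2 values of 23 occupy positions 2–3 → average rank (2+3)/2 = 2.5.
The 3 values of 2 occupy positions 7–9 → average rank 8.
Method 1 values → pooled ranks: 2→8, 23→2.5, 9→4, 27→1, 8→5, 2→8
Rank sum = 8 + 2.5 + 4 + 1 + 5 + 8 = 28.5

28.5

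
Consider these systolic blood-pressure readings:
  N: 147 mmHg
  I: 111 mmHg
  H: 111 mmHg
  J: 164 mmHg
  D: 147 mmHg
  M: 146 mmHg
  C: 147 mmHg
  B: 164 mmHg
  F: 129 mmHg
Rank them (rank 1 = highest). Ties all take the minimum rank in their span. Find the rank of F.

Sorted (descending): 164, 164, 147, 147, 147, 146, 129, 111, 111
The 2 values of 164 occupy positions 1–2 → each gets rank 1.
The 3 values of 147 occupy positions 3–5 → each gets rank 3.
The 2 values of 111 occupy positions 8–9 → each gets rank 8.
F has value 129 mmHg → rank 7.

7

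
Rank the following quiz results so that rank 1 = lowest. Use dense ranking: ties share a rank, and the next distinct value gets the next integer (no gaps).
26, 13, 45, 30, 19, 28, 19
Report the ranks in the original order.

3, 1, 6, 5, 2, 4, 2

Sorted (ascending): 13, 19, 19, 26, 28, 30, 45
The 2 values of 19 share dense rank 2.
Remaining distinct values take the next consecutive integers.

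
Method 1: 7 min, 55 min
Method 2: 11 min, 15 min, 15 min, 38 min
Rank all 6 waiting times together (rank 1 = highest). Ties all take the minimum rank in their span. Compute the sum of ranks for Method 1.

7

Sorted (descending): 55, 38, 15, 15, 11, 7
The 2 values of 15 occupy positions 3–4 → each gets rank 3.
Method 1 values → pooled ranks: 7→6, 55→1
Rank sum = 6 + 1 = 7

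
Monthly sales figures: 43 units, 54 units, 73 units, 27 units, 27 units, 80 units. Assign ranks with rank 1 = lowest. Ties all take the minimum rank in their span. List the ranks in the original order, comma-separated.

Sorted (ascending): 27, 27, 43, 54, 73, 80
The 2 values of 27 occupy positions 1–2 → each gets rank 1.

3, 4, 5, 1, 1, 6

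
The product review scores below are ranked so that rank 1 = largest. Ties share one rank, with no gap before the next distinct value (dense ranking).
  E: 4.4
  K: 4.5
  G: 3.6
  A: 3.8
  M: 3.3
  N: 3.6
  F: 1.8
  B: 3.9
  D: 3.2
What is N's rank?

5

Sorted (descending): 4.5, 4.4, 3.9, 3.8, 3.6, 3.6, 3.3, 3.2, 1.8
The 2 values of 3.6 share dense rank 5.
Remaining distinct values take the next consecutive integers.
N has value 3.6 → rank 5.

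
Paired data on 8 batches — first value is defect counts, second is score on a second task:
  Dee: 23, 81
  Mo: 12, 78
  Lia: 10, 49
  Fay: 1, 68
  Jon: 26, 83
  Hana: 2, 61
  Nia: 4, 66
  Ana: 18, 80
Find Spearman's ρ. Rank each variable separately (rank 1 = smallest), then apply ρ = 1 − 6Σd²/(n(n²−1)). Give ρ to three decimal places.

Ranks of variable 1: 7, 5, 4, 1, 8, 2, 3, 6
Ranks of variable 2: 7, 5, 1, 4, 8, 2, 3, 6
d = r₁ − r₂: 0, 0, 3, -3, 0, 0, 0, 0
d²: 0, 0, 9, 9, 0, 0, 0, 0; Σd² = 18
ρ = 1 − 6·18/(8·63) = 1 − 108/504 = 0.786

0.786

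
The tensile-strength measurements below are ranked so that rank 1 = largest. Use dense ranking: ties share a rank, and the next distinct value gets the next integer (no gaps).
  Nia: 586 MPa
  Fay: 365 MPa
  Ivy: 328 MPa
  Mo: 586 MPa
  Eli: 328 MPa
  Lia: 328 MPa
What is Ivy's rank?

Sorted (descending): 586, 586, 365, 328, 328, 328
The 2 values of 586 share dense rank 1.
The 3 values of 328 share dense rank 3.
Remaining distinct values take the next consecutive integers.
Ivy has value 328 MPa → rank 3.

3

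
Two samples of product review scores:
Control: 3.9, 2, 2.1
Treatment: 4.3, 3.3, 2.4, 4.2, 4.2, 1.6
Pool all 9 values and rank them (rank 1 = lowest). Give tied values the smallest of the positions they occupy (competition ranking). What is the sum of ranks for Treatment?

Sorted (ascending): 1.6, 2, 2.1, 2.4, 3.3, 3.9, 4.2, 4.2, 4.3
The 2 values of 4.2 occupy positions 7–8 → each gets rank 7.
Treatment values → pooled ranks: 4.3→9, 3.3→5, 2.4→4, 4.2→7, 4.2→7, 1.6→1
Rank sum = 9 + 5 + 4 + 7 + 7 + 1 = 33

33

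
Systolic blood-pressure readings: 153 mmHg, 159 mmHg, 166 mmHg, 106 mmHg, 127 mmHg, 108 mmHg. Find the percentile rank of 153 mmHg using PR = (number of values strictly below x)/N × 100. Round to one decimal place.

50.0

N = 6.
Strictly below 153: 3. Equal to 153: 1.
PR = 3/6 × 100 = 50.0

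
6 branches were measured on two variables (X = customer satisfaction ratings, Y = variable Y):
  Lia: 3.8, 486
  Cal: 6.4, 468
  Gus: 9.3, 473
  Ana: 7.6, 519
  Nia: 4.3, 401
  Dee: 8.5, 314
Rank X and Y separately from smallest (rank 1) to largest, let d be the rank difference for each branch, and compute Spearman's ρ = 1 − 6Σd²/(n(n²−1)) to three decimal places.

-0.143

Ranks of variable 1: 1, 3, 6, 4, 2, 5
Ranks of variable 2: 5, 3, 4, 6, 2, 1
d = r₁ − r₂: -4, 0, 2, -2, 0, 4
d²: 16, 0, 4, 4, 0, 16; Σd² = 40
ρ = 1 − 6·40/(6·35) = 1 − 240/210 = -0.143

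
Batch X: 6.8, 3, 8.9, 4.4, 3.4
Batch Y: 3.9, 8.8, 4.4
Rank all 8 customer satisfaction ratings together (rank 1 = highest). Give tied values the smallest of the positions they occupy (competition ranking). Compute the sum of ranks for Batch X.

23

Sorted (descending): 8.9, 8.8, 6.8, 4.4, 4.4, 3.9, 3.4, 3
The 2 values of 4.4 occupy positions 4–5 → each gets rank 4.
Batch X values → pooled ranks: 6.8→3, 3→8, 8.9→1, 4.4→4, 3.4→7
Rank sum = 3 + 8 + 1 + 4 + 7 = 23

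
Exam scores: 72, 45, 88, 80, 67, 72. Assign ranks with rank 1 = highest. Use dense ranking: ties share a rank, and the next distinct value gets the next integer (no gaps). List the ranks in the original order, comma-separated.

3, 5, 1, 2, 4, 3

Sorted (descending): 88, 80, 72, 72, 67, 45
The 2 values of 72 share dense rank 3.
Remaining distinct values take the next consecutive integers.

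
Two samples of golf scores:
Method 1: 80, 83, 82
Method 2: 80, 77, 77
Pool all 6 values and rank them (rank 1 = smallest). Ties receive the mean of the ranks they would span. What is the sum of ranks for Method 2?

6.5

Sorted (ascending): 77, 77, 80, 80, 82, 83
The 2 values of 77 occupy positions 1–2 → average rank (1+2)/2 = 1.5.
The 2 values of 80 occupy positions 3–4 → average rank (3+4)/2 = 3.5.
Method 2 values → pooled ranks: 80→3.5, 77→1.5, 77→1.5
Rank sum = 3.5 + 1.5 + 1.5 = 6.5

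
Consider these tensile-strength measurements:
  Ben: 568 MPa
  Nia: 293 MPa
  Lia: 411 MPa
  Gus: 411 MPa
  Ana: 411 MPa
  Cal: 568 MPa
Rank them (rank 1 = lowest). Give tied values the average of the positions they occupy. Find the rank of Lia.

3

Sorted (ascending): 293, 411, 411, 411, 568, 568
The 3 values of 411 occupy positions 2–4 → average rank 3.
The 2 values of 568 occupy positions 5–6 → average rank (5+6)/2 = 5.5.
Lia has value 411 MPa → rank 3.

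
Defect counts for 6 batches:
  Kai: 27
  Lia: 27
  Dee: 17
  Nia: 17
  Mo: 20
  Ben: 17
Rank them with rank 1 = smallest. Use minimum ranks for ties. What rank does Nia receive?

Sorted (ascending): 17, 17, 17, 20, 27, 27
The 3 values of 17 occupy positions 1–3 → each gets rank 1.
The 2 values of 27 occupy positions 5–6 → each gets rank 5.
Nia has value 17 → rank 1.

1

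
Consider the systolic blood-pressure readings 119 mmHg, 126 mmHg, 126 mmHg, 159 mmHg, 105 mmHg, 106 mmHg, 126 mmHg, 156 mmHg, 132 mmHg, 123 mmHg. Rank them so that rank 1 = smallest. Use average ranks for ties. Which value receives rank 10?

Sorted (ascending): 105, 106, 119, 123, 126, 126, 126, 132, 156, 159
The 3 values of 126 occupy positions 5–7 → average rank 6.
Rank 10 → value 159.

159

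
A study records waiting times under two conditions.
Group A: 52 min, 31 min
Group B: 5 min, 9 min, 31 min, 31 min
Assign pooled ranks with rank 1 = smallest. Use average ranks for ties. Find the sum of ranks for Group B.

11

Sorted (ascending): 5, 9, 31, 31, 31, 52
The 3 values of 31 occupy positions 3–5 → average rank 4.
Group B values → pooled ranks: 5→1, 9→2, 31→4, 31→4
Rank sum = 1 + 2 + 4 + 4 = 11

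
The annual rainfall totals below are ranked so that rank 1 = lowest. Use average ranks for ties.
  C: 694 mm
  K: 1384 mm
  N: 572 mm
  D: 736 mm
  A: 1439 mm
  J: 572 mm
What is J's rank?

Sorted (ascending): 572, 572, 694, 736, 1384, 1439
The 2 values of 572 occupy positions 1–2 → average rank (1+2)/2 = 1.5.
J has value 572 mm → rank 1.5.

1.5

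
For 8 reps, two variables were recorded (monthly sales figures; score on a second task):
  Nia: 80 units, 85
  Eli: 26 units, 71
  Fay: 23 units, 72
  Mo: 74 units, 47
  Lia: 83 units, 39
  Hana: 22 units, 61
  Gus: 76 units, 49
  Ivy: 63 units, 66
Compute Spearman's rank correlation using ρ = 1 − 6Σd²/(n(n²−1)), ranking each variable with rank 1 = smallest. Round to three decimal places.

-0.333

Ranks of variable 1: 7, 3, 2, 5, 8, 1, 6, 4
Ranks of variable 2: 8, 6, 7, 2, 1, 4, 3, 5
d = r₁ − r₂: -1, -3, -5, 3, 7, -3, 3, -1
d²: 1, 9, 25, 9, 49, 9, 9, 1; Σd² = 112
ρ = 1 − 6·112/(8·63) = 1 − 672/504 = -0.333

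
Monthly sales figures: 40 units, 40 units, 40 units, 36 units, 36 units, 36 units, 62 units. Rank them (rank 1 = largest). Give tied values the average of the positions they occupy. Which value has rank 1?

Sorted (descending): 62, 40, 40, 40, 36, 36, 36
The 3 values of 40 occupy positions 2–4 → average rank 3.
The 3 values of 36 occupy positions 5–7 → average rank 6.
Rank 1 → value 62.

62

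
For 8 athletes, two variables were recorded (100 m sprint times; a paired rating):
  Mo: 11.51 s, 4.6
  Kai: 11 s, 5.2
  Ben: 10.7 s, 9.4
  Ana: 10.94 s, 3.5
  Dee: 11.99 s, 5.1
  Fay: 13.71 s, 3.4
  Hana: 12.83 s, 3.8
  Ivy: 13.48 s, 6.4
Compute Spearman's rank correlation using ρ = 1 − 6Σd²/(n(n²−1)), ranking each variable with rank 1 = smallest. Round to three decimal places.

Ranks of variable 1: 4, 3, 1, 2, 5, 8, 6, 7
Ranks of variable 2: 4, 6, 8, 2, 5, 1, 3, 7
d = r₁ − r₂: 0, -3, -7, 0, 0, 7, 3, 0
d²: 0, 9, 49, 0, 0, 49, 9, 0; Σd² = 116
ρ = 1 − 6·116/(8·63) = 1 − 696/504 = -0.381

-0.381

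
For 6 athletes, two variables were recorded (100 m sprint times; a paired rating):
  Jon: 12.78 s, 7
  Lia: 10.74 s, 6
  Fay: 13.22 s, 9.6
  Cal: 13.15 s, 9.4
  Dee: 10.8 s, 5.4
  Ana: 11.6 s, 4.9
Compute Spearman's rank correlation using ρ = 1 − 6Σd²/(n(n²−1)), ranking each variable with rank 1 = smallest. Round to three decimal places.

Ranks of variable 1: 4, 1, 6, 5, 2, 3
Ranks of variable 2: 4, 3, 6, 5, 2, 1
d = r₁ − r₂: 0, -2, 0, 0, 0, 2
d²: 0, 4, 0, 0, 0, 4; Σd² = 8
ρ = 1 − 6·8/(6·35) = 1 − 48/210 = 0.771

0.771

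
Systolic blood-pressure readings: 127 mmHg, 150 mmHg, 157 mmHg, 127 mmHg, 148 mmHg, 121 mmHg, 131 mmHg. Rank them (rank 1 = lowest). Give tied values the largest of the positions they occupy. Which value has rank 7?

157

Sorted (ascending): 121, 127, 127, 131, 148, 150, 157
The 2 values of 127 occupy positions 2–3 → each gets rank 3.
Rank 7 → value 157.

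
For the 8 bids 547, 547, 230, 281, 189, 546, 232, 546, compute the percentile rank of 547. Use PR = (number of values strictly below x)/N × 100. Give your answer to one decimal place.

75.0

N = 8.
Strictly below 547: 6. Equal to 547: 2.
PR = 6/8 × 100 = 75.0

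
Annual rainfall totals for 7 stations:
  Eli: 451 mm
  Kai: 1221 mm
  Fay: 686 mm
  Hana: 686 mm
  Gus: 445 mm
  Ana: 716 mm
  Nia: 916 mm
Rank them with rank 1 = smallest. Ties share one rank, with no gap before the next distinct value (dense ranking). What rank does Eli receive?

Sorted (ascending): 445, 451, 686, 686, 716, 916, 1221
The 2 values of 686 share dense rank 3.
Remaining distinct values take the next consecutive integers.
Eli has value 451 mm → rank 2.

2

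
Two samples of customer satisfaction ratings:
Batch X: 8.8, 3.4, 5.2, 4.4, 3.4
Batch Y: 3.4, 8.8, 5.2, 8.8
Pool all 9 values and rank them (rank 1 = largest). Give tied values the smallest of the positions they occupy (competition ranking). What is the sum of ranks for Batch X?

25

Sorted (descending): 8.8, 8.8, 8.8, 5.2, 5.2, 4.4, 3.4, 3.4, 3.4
The 3 values of 8.8 occupy positions 1–3 → each gets rank 1.
The 2 values of 5.2 occupy positions 4–5 → each gets rank 4.
The 3 values of 3.4 occupy positions 7–9 → each gets rank 7.
Batch X values → pooled ranks: 8.8→1, 3.4→7, 5.2→4, 4.4→6, 3.4→7
Rank sum = 1 + 7 + 4 + 6 + 7 = 25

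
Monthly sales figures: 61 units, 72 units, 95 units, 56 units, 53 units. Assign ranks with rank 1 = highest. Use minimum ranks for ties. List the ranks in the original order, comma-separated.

Sorted (descending): 95, 72, 61, 56, 53
No ties — each value takes its position as its rank.

3, 2, 1, 4, 5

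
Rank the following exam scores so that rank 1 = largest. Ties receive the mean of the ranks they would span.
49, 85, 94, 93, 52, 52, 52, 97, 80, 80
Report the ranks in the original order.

10, 4, 2, 3, 8, 8, 8, 1, 5.5, 5.5

Sorted (descending): 97, 94, 93, 85, 80, 80, 52, 52, 52, 49
The 2 values of 80 occupy positions 5–6 → average rank (5+6)/2 = 5.5.
The 3 values of 52 occupy positions 7–9 → average rank 8.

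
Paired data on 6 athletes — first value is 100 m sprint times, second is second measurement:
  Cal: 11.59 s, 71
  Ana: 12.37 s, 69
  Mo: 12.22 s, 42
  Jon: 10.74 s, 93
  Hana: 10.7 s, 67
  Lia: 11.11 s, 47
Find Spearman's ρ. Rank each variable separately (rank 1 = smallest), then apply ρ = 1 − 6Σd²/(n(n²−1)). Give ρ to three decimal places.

Ranks of variable 1: 4, 6, 5, 2, 1, 3
Ranks of variable 2: 5, 4, 1, 6, 3, 2
d = r₁ − r₂: -1, 2, 4, -4, -2, 1
d²: 1, 4, 16, 16, 4, 1; Σd² = 42
ρ = 1 − 6·42/(6·35) = 1 − 252/210 = -0.200

-0.200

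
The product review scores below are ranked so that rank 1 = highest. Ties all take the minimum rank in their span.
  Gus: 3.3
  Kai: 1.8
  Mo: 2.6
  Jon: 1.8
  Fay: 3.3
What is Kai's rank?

Sorted (descending): 3.3, 3.3, 2.6, 1.8, 1.8
The 2 values of 3.3 occupy positions 1–2 → each gets rank 1.
The 2 values of 1.8 occupy positions 4–5 → each gets rank 4.
Kai has value 1.8 → rank 4.

4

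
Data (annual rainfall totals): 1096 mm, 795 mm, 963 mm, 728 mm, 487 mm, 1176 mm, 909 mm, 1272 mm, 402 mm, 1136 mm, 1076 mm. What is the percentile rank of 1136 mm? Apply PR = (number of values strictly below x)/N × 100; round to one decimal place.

72.7

N = 11.
Strictly below 1136: 8. Equal to 1136: 1.
PR = 8/11 × 100 = 72.7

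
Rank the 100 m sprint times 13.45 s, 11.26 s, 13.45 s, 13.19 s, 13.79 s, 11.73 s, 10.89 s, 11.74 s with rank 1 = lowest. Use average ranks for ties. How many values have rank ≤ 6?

Sorted (ascending): 10.89, 11.26, 11.73, 11.74, 13.19, 13.45, 13.45, 13.79
The 2 values of 13.45 occupy positions 6–7 → average rank (6+7)/2 = 6.5.
Ranks ≤ 6: {1, 2, 3, 4, 5} → 5 values.

5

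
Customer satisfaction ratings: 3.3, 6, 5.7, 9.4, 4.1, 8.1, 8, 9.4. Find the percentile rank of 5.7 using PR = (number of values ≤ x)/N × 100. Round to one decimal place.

N = 8.
Strictly below 5.7: 2. Equal to 5.7: 1.
PR = 3/8 × 100 = 37.5

37.5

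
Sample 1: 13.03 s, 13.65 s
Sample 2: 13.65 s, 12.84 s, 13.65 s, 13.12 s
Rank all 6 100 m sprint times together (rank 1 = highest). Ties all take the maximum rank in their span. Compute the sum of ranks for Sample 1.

Sorted (descending): 13.65, 13.65, 13.65, 13.12, 13.03, 12.84
The 3 values of 13.65 occupy positions 1–3 → each gets rank 3.
Sample 1 values → pooled ranks: 13.03→5, 13.65→3
Rank sum = 5 + 3 = 8

8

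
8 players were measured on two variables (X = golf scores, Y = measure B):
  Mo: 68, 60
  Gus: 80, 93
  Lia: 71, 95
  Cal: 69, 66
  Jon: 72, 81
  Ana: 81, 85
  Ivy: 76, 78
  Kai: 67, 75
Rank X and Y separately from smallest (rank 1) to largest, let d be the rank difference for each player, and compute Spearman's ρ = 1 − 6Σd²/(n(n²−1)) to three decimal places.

Ranks of variable 1: 2, 7, 4, 3, 5, 8, 6, 1
Ranks of variable 2: 1, 7, 8, 2, 5, 6, 4, 3
d = r₁ − r₂: 1, 0, -4, 1, 0, 2, 2, -2
d²: 1, 0, 16, 1, 0, 4, 4, 4; Σd² = 30
ρ = 1 − 6·30/(8·63) = 1 − 180/504 = 0.643

0.643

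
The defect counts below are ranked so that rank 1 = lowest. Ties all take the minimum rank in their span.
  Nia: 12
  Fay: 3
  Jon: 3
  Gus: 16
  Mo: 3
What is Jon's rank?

1

Sorted (ascending): 3, 3, 3, 12, 16
The 3 values of 3 occupy positions 1–3 → each gets rank 1.
Jon has value 3 → rank 1.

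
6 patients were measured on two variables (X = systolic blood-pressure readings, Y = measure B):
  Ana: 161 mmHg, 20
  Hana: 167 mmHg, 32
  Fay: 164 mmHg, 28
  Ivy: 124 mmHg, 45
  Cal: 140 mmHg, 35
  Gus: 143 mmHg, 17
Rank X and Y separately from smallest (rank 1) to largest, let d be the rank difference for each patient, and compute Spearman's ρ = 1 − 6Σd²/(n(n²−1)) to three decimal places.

-0.429

Ranks of variable 1: 4, 6, 5, 1, 2, 3
Ranks of variable 2: 2, 4, 3, 6, 5, 1
d = r₁ − r₂: 2, 2, 2, -5, -3, 2
d²: 4, 4, 4, 25, 9, 4; Σd² = 50
ρ = 1 − 6·50/(6·35) = 1 − 300/210 = -0.429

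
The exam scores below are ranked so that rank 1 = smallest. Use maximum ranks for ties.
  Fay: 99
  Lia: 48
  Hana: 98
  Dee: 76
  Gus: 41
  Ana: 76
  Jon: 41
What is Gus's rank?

Sorted (ascending): 41, 41, 48, 76, 76, 98, 99
The 2 values of 41 occupy positions 1–2 → each gets rank 2.
The 2 values of 76 occupy positions 4–5 → each gets rank 5.
Gus has value 41 → rank 2.

2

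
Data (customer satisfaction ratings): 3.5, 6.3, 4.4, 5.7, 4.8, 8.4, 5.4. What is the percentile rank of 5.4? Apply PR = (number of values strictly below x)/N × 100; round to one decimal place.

42.9

N = 7.
Strictly below 5.4: 3. Equal to 5.4: 1.
PR = 3/7 × 100 = 42.9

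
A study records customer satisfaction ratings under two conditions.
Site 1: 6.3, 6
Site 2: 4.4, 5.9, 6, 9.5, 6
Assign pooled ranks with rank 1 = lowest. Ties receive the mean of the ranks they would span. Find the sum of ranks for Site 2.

Sorted (ascending): 4.4, 5.9, 6, 6, 6, 6.3, 9.5
The 3 values of 6 occupy positions 3–5 → average rank 4.
Site 2 values → pooled ranks: 4.4→1, 5.9→2, 6→4, 9.5→7, 6→4
Rank sum = 1 + 2 + 4 + 7 + 4 = 18

18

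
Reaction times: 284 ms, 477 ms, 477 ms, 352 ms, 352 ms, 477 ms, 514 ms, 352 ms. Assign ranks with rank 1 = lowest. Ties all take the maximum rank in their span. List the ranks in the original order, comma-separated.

Sorted (ascending): 284, 352, 352, 352, 477, 477, 477, 514
The 3 values of 352 occupy positions 2–4 → each gets rank 4.
The 3 values of 477 occupy positions 5–7 → each gets rank 7.

1, 7, 7, 4, 4, 7, 8, 4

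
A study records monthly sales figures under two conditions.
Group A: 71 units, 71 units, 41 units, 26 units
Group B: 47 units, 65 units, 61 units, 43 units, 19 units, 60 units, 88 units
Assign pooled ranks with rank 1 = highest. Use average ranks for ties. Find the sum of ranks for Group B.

Sorted (descending): 88, 71, 71, 65, 61, 60, 47, 43, 41, 26, 19
The 2 values of 71 occupy positions 2–3 → average rank (2+3)/2 = 2.5.
Group B values → pooled ranks: 47→7, 65→4, 61→5, 43→8, 19→11, 60→6, 88→1
Rank sum = 7 + 4 + 5 + 8 + 11 + 6 + 1 = 42

42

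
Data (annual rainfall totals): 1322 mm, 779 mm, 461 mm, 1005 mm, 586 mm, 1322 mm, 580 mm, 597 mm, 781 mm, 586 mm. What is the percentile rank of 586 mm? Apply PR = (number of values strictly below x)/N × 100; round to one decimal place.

20.0

N = 10.
Strictly below 586: 2. Equal to 586: 2.
PR = 2/10 × 100 = 20.0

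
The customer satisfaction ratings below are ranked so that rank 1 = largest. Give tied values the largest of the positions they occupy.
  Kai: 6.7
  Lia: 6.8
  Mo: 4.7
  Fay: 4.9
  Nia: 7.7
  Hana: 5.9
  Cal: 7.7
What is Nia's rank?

2

Sorted (descending): 7.7, 7.7, 6.8, 6.7, 5.9, 4.9, 4.7
The 2 values of 7.7 occupy positions 1–2 → each gets rank 2.
Nia has value 7.7 → rank 2.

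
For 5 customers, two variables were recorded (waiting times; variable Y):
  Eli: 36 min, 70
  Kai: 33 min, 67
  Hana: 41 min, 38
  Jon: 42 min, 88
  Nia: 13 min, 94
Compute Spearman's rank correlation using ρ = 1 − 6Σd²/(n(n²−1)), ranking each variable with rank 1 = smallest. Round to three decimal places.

-0.300

Ranks of variable 1: 3, 2, 4, 5, 1
Ranks of variable 2: 3, 2, 1, 4, 5
d = r₁ − r₂: 0, 0, 3, 1, -4
d²: 0, 0, 9, 1, 16; Σd² = 26
ρ = 1 − 6·26/(5·24) = 1 − 156/120 = -0.300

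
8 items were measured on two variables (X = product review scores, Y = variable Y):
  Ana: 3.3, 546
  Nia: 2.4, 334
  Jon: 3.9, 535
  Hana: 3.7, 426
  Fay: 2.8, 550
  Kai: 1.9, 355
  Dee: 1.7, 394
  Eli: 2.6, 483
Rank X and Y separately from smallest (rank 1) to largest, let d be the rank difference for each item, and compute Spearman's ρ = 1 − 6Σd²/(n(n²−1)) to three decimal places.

Ranks of variable 1: 6, 3, 8, 7, 5, 2, 1, 4
Ranks of variable 2: 7, 1, 6, 4, 8, 2, 3, 5
d = r₁ − r₂: -1, 2, 2, 3, -3, 0, -2, -1
d²: 1, 4, 4, 9, 9, 0, 4, 1; Σd² = 32
ρ = 1 − 6·32/(8·63) = 1 − 192/504 = 0.619

0.619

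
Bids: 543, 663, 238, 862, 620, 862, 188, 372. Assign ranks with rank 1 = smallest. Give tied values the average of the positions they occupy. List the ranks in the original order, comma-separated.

Sorted (ascending): 188, 238, 372, 543, 620, 663, 862, 862
The 2 values of 862 occupy positions 7–8 → average rank (7+8)/2 = 7.5.

4, 6, 2, 7.5, 5, 7.5, 1, 3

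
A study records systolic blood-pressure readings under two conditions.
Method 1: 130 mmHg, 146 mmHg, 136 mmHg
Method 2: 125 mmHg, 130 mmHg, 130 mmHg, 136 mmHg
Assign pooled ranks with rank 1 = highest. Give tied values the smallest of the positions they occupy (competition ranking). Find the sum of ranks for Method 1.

7

Sorted (descending): 146, 136, 136, 130, 130, 130, 125
The 2 values of 136 occupy positions 2–3 → each gets rank 2.
The 3 values of 130 occupy positions 4–6 → each gets rank 4.
Method 1 values → pooled ranks: 130→4, 146→1, 136→2
Rank sum = 4 + 1 + 2 = 7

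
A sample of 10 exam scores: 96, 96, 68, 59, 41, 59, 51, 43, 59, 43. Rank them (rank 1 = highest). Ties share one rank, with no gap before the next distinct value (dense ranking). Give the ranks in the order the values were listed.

Sorted (descending): 96, 96, 68, 59, 59, 59, 51, 43, 43, 41
The 2 values of 96 share dense rank 1.
The 3 values of 59 share dense rank 3.
The 2 values of 43 share dense rank 5.
Remaining distinct values take the next consecutive integers.

1, 1, 2, 3, 6, 3, 4, 5, 3, 5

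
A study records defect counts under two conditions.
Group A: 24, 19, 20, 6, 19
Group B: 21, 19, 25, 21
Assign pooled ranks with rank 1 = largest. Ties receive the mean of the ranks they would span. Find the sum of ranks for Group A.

30

Sorted (descending): 25, 24, 21, 21, 20, 19, 19, 19, 6
The 2 values of 21 occupy positions 3–4 → average rank (3+4)/2 = 3.5.
The 3 values of 19 occupy positions 6–8 → average rank 7.
Group A values → pooled ranks: 24→2, 19→7, 20→5, 6→9, 19→7
Rank sum = 2 + 7 + 5 + 9 + 7 = 30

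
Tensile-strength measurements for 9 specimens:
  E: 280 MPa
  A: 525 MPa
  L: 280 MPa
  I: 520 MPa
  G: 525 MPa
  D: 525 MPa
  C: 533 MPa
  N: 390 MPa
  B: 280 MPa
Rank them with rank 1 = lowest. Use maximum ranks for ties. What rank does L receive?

Sorted (ascending): 280, 280, 280, 390, 520, 525, 525, 525, 533
The 3 values of 280 occupy positions 1–3 → each gets rank 3.
The 3 values of 525 occupy positions 6–8 → each gets rank 8.
L has value 280 MPa → rank 3.

3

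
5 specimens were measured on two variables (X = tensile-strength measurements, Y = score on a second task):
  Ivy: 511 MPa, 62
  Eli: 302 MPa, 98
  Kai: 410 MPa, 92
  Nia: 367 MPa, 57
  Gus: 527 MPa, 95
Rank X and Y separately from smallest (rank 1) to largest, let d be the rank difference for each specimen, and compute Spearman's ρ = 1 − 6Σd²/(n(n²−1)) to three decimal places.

-0.100

Ranks of variable 1: 4, 1, 3, 2, 5
Ranks of variable 2: 2, 5, 3, 1, 4
d = r₁ − r₂: 2, -4, 0, 1, 1
d²: 4, 16, 0, 1, 1; Σd² = 22
ρ = 1 − 6·22/(5·24) = 1 − 132/120 = -0.100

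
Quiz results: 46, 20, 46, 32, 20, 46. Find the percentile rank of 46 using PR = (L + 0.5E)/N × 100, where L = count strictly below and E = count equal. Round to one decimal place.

N = 6.
Strictly below 46: 3. Equal to 46: 3.
PR = (3 + 0.5·3)/6 × 100 = 75.0

75.0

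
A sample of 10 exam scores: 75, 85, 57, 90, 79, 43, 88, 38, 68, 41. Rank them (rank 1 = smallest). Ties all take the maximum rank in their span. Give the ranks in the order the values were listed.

Sorted (ascending): 38, 41, 43, 57, 68, 75, 79, 85, 88, 90
No ties — each value takes its position as its rank.

6, 8, 4, 10, 7, 3, 9, 1, 5, 2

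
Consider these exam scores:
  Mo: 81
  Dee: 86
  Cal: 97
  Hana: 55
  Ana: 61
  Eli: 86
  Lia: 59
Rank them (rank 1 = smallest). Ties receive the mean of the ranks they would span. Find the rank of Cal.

Sorted (ascending): 55, 59, 61, 81, 86, 86, 97
The 2 values of 86 occupy positions 5–6 → average rank (5+6)/2 = 5.5.
Cal has value 97 → rank 7.

7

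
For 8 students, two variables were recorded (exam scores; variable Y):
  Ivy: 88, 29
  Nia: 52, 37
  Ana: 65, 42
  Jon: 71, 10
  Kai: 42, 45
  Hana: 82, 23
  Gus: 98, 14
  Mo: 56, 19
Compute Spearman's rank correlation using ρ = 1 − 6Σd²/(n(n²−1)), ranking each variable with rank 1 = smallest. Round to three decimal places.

-0.595

Ranks of variable 1: 7, 2, 4, 5, 1, 6, 8, 3
Ranks of variable 2: 5, 6, 7, 1, 8, 4, 2, 3
d = r₁ − r₂: 2, -4, -3, 4, -7, 2, 6, 0
d²: 4, 16, 9, 16, 49, 4, 36, 0; Σd² = 134
ρ = 1 − 6·134/(8·63) = 1 − 804/504 = -0.595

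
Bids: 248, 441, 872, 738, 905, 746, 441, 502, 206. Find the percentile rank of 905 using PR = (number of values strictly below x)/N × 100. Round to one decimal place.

N = 9.
Strictly below 905: 8. Equal to 905: 1.
PR = 8/9 × 100 = 88.9

88.9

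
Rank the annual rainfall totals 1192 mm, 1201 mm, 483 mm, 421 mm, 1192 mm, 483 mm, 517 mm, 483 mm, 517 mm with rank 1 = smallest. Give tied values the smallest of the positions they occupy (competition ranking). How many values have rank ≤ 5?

Sorted (ascending): 421, 483, 483, 483, 517, 517, 1192, 1192, 1201
The 3 values of 483 occupy positions 2–4 → each gets rank 2.
The 2 values of 517 occupy positions 5–6 → each gets rank 5.
The 2 values of 1192 occupy positions 7–8 → each gets rank 7.
Ranks ≤ 5: {1, 2, 2, 2, 5, 5} → 6 values.

6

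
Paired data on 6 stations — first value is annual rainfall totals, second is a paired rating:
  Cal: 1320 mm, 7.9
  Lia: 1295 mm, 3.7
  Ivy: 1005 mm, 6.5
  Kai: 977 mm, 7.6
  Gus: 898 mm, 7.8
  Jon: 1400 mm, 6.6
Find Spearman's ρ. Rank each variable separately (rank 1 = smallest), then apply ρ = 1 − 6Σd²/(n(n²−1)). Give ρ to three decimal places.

-0.143

Ranks of variable 1: 5, 4, 3, 2, 1, 6
Ranks of variable 2: 6, 1, 2, 4, 5, 3
d = r₁ − r₂: -1, 3, 1, -2, -4, 3
d²: 1, 9, 1, 4, 16, 9; Σd² = 40
ρ = 1 − 6·40/(6·35) = 1 − 240/210 = -0.143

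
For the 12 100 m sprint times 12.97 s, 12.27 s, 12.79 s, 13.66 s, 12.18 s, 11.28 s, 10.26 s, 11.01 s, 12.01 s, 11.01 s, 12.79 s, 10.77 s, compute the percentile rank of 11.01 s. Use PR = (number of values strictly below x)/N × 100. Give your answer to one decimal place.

16.7

N = 12.
Strictly below 11.01: 2. Equal to 11.01: 2.
PR = 2/12 × 100 = 16.7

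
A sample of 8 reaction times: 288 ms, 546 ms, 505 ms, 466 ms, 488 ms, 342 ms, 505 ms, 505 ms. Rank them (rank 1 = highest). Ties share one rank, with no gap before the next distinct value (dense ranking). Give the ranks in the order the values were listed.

6, 1, 2, 4, 3, 5, 2, 2

Sorted (descending): 546, 505, 505, 505, 488, 466, 342, 288
The 3 values of 505 share dense rank 2.
Remaining distinct values take the next consecutive integers.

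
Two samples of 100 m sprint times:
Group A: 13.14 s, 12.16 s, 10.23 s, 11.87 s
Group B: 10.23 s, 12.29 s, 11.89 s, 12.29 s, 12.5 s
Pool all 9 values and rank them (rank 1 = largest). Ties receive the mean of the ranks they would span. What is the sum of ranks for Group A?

Sorted (descending): 13.14, 12.5, 12.29, 12.29, 12.16, 11.89, 11.87, 10.23, 10.23
The 2 values of 12.29 occupy positions 3–4 → average rank (3+4)/2 = 3.5.
The 2 values of 10.23 occupy positions 8–9 → average rank (8+9)/2 = 8.5.
Group A values → pooled ranks: 13.14→1, 12.16→5, 10.23→8.5, 11.87→7
Rank sum = 1 + 5 + 8.5 + 7 = 21.5

21.5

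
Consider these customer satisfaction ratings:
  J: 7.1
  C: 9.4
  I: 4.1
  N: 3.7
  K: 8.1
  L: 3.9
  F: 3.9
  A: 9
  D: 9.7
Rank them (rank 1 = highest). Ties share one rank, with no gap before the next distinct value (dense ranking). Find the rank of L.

7

Sorted (descending): 9.7, 9.4, 9, 8.1, 7.1, 4.1, 3.9, 3.9, 3.7
The 2 values of 3.9 share dense rank 7.
Remaining distinct values take the next consecutive integers.
L has value 3.9 → rank 7.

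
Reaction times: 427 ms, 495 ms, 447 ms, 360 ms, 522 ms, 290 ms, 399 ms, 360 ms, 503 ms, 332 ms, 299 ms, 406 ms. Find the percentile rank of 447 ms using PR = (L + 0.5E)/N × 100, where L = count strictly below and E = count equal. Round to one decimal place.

N = 12.
Strictly below 447: 8. Equal to 447: 1.
PR = (8 + 0.5·1)/12 × 100 = 70.8

70.8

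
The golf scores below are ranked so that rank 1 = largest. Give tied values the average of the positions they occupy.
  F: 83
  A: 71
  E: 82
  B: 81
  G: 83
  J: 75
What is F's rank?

Sorted (descending): 83, 83, 82, 81, 75, 71
The 2 values of 83 occupy positions 1–2 → average rank (1+2)/2 = 1.5.
F has value 83 → rank 1.5.

1.5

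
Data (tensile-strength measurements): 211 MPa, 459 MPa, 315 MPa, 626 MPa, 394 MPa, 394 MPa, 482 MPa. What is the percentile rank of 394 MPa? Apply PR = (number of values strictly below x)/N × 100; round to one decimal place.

N = 7.
Strictly below 394: 2. Equal to 394: 2.
PR = 2/7 × 100 = 28.6

28.6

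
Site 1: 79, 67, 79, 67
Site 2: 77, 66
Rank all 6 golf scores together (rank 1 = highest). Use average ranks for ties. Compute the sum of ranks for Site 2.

Sorted (descending): 79, 79, 77, 67, 67, 66
The 2 values of 79 occupy positions 1–2 → average rank (1+2)/2 = 1.5.
The 2 values of 67 occupy positions 4–5 → average rank (4+5)/2 = 4.5.
Site 2 values → pooled ranks: 77→3, 66→6
Rank sum = 3 + 6 = 9

9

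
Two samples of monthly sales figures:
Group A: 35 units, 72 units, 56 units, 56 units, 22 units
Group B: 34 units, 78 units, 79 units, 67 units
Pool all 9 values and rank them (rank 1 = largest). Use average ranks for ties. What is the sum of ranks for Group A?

Sorted (descending): 79, 78, 72, 67, 56, 56, 35, 34, 22
The 2 values of 56 occupy positions 5–6 → average rank (5+6)/2 = 5.5.
Group A values → pooled ranks: 35→7, 72→3, 56→5.5, 56→5.5, 22→9
Rank sum = 7 + 3 + 5.5 + 5.5 + 9 = 30

30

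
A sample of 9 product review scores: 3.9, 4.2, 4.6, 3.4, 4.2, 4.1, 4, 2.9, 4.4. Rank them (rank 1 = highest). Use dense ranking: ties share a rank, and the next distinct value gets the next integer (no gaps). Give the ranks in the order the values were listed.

Sorted (descending): 4.6, 4.4, 4.2, 4.2, 4.1, 4, 3.9, 3.4, 2.9
The 2 values of 4.2 share dense rank 3.
Remaining distinct values take the next consecutive integers.

6, 3, 1, 7, 3, 4, 5, 8, 2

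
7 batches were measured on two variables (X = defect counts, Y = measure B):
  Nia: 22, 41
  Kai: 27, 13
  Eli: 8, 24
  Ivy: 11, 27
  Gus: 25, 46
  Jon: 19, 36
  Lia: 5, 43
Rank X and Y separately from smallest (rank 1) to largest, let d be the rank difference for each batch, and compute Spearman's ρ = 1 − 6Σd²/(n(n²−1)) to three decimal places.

Ranks of variable 1: 5, 7, 2, 3, 6, 4, 1
Ranks of variable 2: 5, 1, 2, 3, 7, 4, 6
d = r₁ − r₂: 0, 6, 0, 0, -1, 0, -5
d²: 0, 36, 0, 0, 1, 0, 25; Σd² = 62
ρ = 1 − 6·62/(7·48) = 1 − 372/336 = -0.107

-0.107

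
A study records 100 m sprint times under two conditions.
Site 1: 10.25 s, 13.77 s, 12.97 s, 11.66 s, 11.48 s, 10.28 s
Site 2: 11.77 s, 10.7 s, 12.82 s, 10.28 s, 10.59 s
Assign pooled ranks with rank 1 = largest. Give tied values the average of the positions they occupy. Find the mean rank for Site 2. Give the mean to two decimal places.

6.30

Sorted (descending): 13.77, 12.97, 12.82, 11.77, 11.66, 11.48, 10.7, 10.59, 10.28, 10.28, 10.25
The 2 values of 10.28 occupy positions 9–10 → average rank (9+10)/2 = 9.5.
Site 2 values → pooled ranks: 11.77→4, 10.7→7, 12.82→3, 10.28→9.5, 10.59→8
Mean rank = (4 + 7 + 3 + 9.5 + 8) / 5 = 6.30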